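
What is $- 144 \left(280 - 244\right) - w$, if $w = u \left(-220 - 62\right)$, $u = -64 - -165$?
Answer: $23298$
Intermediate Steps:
$u = 101$ ($u = -64 + 165 = 101$)
$w = -28482$ ($w = 101 \left(-220 - 62\right) = 101 \left(-282\right) = -28482$)
$- 144 \left(280 - 244\right) - w = - 144 \left(280 - 244\right) - -28482 = \left(-144\right) 36 + 28482 = -5184 + 28482 = 23298$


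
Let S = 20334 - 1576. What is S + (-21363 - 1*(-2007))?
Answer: -598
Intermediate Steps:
S = 18758
S + (-21363 - 1*(-2007)) = 18758 + (-21363 - 1*(-2007)) = 18758 + (-21363 + 2007) = 18758 - 19356 = -598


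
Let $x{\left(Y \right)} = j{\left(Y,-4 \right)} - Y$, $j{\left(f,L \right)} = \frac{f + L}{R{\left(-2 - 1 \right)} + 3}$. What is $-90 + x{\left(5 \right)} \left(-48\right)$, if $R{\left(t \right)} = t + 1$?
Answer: $102$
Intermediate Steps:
$R{\left(t \right)} = 1 + t$
$j{\left(f,L \right)} = L + f$ ($j{\left(f,L \right)} = \frac{f + L}{\left(1 - 3\right) + 3} = \frac{L + f}{\left(1 - 3\right) + 3} = \frac{L + f}{-2 + 3} = \frac{L + f}{1} = \left(L + f\right) 1 = L + f$)
$x{\left(Y \right)} = -4$ ($x{\left(Y \right)} = \left(-4 + Y\right) - Y = -4$)
$-90 + x{\left(5 \right)} \left(-48\right) = -90 - -192 = -90 + 192 = 102$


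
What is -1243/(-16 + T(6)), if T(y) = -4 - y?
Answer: 1243/26 ≈ 47.808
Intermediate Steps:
-1243/(-16 + T(6)) = -1243/(-16 + (-4 - 1*6)) = -1243/(-16 + (-4 - 6)) = -1243/(-16 - 10) = -1243/(-26) = -1/26*(-1243) = 1243/26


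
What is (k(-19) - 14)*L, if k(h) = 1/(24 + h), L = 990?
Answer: -13662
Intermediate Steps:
(k(-19) - 14)*L = (1/(24 - 19) - 14)*990 = (1/5 - 14)*990 = (⅕ - 14)*990 = -69/5*990 = -13662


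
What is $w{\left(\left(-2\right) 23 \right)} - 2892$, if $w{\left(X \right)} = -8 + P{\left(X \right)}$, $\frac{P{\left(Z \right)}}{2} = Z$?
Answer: $-2992$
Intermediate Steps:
$P{\left(Z \right)} = 2 Z$
$w{\left(X \right)} = -8 + 2 X$
$w{\left(\left(-2\right) 23 \right)} - 2892 = \left(-8 + 2 \left(\left(-2\right) 23\right)\right) - 2892 = \left(-8 + 2 \left(-46\right)\right) - 2892 = \left(-8 - 92\right) - 2892 = -100 - 2892 = -2992$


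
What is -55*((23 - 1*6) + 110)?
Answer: -6985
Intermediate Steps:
-55*((23 - 1*6) + 110) = -55*((23 - 6) + 110) = -55*(17 + 110) = -55*127 = -6985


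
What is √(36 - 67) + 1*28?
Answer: 28 + I*√31 ≈ 28.0 + 5.5678*I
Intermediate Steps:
√(36 - 67) + 1*28 = √(-31) + 28 = I*√31 + 28 = 28 + I*√31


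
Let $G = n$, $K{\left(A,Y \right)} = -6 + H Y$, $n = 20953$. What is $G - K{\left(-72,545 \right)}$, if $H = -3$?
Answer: $22594$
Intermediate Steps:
$K{\left(A,Y \right)} = -6 - 3 Y$
$G = 20953$
$G - K{\left(-72,545 \right)} = 20953 - \left(-6 - 1635\right) = 20953 - -1641 = 20953 + 1641 = 22594$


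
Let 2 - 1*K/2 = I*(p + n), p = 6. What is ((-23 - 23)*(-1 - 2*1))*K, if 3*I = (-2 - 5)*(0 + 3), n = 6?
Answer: 23736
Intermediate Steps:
I = -7 (I = ((-2 - 5)*(0 + 3))/3 = (-7*3)/3 = (⅓)*(-21) = -7)
K = 172 (K = 4 - (-14)*(6 + 6) = 4 - (-14)*12 = 4 - 2*(-84) = 4 + 168 = 172)
((-23 - 23)*(-1 - 2*1))*K = ((-23 - 23)*(-1 - 2*1))*172 = -46*(-1 - 2)*172 = -46*(-3)*172 = 138*172 = 23736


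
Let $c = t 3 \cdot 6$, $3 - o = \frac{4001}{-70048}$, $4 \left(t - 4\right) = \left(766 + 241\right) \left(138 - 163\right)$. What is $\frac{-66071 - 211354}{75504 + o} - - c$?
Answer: $- \frac{1197659220298047}{10578236674} \approx -1.1322 \cdot 10^{5}$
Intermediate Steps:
$t = - \frac{25159}{4}$ ($t = 4 + \frac{\left(766 + 241\right) \left(138 - 163\right)}{4} = 4 + \frac{1007 \left(-25\right)}{4} = 4 + \frac{1}{4} \left(-25175\right) = 4 - \frac{25175}{4} = - \frac{25159}{4} \approx -6289.8$)
$o = \frac{214145}{70048}$ ($o = 3 - \frac{4001}{-70048} = 3 - 4001 \left(- \frac{1}{70048}\right) = 3 - - \frac{4001}{70048} = 3 + \frac{4001}{70048} = \frac{214145}{70048} \approx 3.0571$)
$c = - \frac{226431}{2}$ ($c = - \frac{25159 \cdot 3 \cdot 6}{4} = \left(- \frac{25159}{4}\right) 18 = - \frac{226431}{2} \approx -1.1322 \cdot 10^{5}$)
$\frac{-66071 - 211354}{75504 + o} - - c = \frac{-66071 - 211354}{75504 + \frac{214145}{70048}} - \left(-1\right) \left(- \frac{226431}{2}\right) = - \frac{277425}{\frac{5289118337}{70048}} - \frac{226431}{2} = \left(-277425\right) \frac{70048}{5289118337} - \frac{226431}{2} = - \frac{19433066400}{5289118337} - \frac{226431}{2} = - \frac{1197659220298047}{10578236674}$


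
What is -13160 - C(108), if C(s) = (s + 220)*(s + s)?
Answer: -84008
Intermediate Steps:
C(s) = 2*s*(220 + s) (C(s) = (220 + s)*(2*s) = 2*s*(220 + s))
-13160 - C(108) = -13160 - 2*108*(220 + 108) = -13160 - 2*108*328 = -13160 - 1*70848 = -13160 - 70848 = -84008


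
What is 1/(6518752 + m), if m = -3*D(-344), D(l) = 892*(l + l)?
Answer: 1/8359840 ≈ 1.1962e-7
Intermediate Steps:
D(l) = 1784*l (D(l) = 892*(2*l) = 1784*l)
m = 1841088 (m = -5352*(-344) = -3*(-613696) = 1841088)
1/(6518752 + m) = 1/(6518752 + 1841088) = 1/8359840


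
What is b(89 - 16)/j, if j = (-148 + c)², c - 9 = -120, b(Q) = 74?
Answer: 2/1813 ≈ 0.0011031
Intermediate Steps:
c = -111 (c = 9 - 120 = -111)
j = 67081 (j = (-148 - 111)² = (-259)² = 67081)
b(89 - 16)/j = 74/67081 = 74*(1/67081) = 2/1813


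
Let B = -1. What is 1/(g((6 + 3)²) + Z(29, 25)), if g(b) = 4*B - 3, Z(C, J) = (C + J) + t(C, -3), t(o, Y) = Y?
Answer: 1/44 ≈ 0.022727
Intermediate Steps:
Z(C, J) = -3 + C + J (Z(C, J) = (C + J) - 3 = -3 + C + J)
g(b) = -7 (g(b) = 4*(-1) - 3 = -4 - 3 = -7)
1/(g((6 + 3)²) + Z(29, 25)) = 1/(-7 + (-3 + 29 + 25)) = 1/(-7 + 51) = 1/44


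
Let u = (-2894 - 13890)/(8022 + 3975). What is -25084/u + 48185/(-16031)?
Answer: 52428740719/2924612 ≈ 17927.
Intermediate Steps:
u = -16784/11997 ≈ -1.3990
-25084/u + 48185/(-16031) = -25084/(-16784/11997) + 48185/(-16031) = -25084*(-11997/16784) + 48185*(-1/16031) = 75233187/4196 - 2095/697 = 52428740719/2924612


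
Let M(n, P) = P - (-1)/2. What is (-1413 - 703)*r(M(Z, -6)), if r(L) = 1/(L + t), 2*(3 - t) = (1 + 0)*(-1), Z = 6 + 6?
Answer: 1058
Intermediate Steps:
Z = 12
M(n, P) = ½ + P (M(n, P) = P - (-1)/2 = P - 1*(-½) = P + ½ = ½ + P)
t = 7/2 (t = 3 - (1 + 0)*(-1)/2 = 3 - (-1)/2 = 3 - ½*(-1) = 3 + ½ = 7/2 ≈ 3.5000)
r(L) = 1/(7/2 + L) (r(L) = 1/(L + 7/2) = 1/(7/2 + L))
(-1413 - 703)*r(M(Z, -6)) = (-1413 - 703)*(2/(7 + 2*(½ - 6))) = -4232/(7 + 2*(-11/2)) = -4232/(7 - 11) = -4232/(-4) = -4232*(-1)/4 = -2116*(-½) = 1058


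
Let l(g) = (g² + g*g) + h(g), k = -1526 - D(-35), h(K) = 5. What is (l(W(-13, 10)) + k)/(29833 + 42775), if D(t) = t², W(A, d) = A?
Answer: -301/9076 ≈ -0.033164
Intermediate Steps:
k = -2751 (k = -1526 - 1*(-35)² = -1526 - 1*1225 = -1526 - 1225 = -2751)
l(g) = 5 + 2*g² (l(g) = (g² + g*g) + 5 = (g² + g²) + 5 = 2*g² + 5 = 5 + 2*g²)
(l(W(-13, 10)) + k)/(29833 + 42775) = ((5 + 2*(-13)²) - 2751)/(29833 + 42775) = ((5 + 2*169) - 2751)/72608 = ((5 + 338) - 2751)*(1/72608) = (343 - 2751)*(1/72608) = -2408*1/72608 = -301/9076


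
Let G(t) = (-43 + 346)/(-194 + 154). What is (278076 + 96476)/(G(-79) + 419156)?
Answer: 14982080/16765937 ≈ 0.89360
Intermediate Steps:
G(t) = -303/40 (G(t) = 303/(-40) = 303*(-1/40) = -303/40)
(278076 + 96476)/(G(-79) + 419156) = (278076 + 96476)/(-303/40 + 419156) = 374552/(16765937/40) = 374552*(40/16765937) = 14982080/16765937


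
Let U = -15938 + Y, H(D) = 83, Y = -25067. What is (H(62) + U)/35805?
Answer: -5846/5115 ≈ -1.1429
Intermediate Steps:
U = -41005 (U = -15938 - 25067 = -41005)
(H(62) + U)/35805 = (83 - 41005)/35805 = -40922*1/35805 = -5846/5115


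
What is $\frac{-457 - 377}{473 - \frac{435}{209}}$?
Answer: $- \frac{87153}{49211} \approx -1.771$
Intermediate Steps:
$\frac{-457 - 377}{473 - \frac{435}{209}} = - \frac{834}{473 - \frac{435}{209}} = - \frac{834}{\frac{98422}{209}} = \left(-834\right) \frac{209}{98422} = - \frac{87153}{49211}$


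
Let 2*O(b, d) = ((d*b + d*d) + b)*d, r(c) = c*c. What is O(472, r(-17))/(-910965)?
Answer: -21231963/607310 ≈ -34.961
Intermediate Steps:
r(c) = c²
O(b, d) = d*(b + d² + b*d)/2 (O(b, d) = (((d*b + d*d) + b)*d)/2 = (((b*d + d²) + b)*d)/2 = (((d² + b*d) + b)*d)/2 = ((b + d² + b*d)*d)/2 = (d*(b + d² + b*d))/2 = d*(b + d² + b*d)/2)
O(472, r(-17))/(-910965) = ((½)*(-17)²*(472 + ((-17)²)² + 472*(-17)²))/(-910965) = ((½)*289*(472 + 289² + 472*289))*(-1/910965) = ((½)*289*(472 + 83521 + 136408))*(-1/910965) = ((½)*289*220401)*(-1/910965) = (63695889/2)*(-1/910965) = -21231963/607310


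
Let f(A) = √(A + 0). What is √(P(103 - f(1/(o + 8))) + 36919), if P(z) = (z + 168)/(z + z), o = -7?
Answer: √42679894/34 ≈ 192.15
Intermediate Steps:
f(A) = √A
P(z) = (168 + z)/(2*z) (P(z) = (168 + z)/((2*z)) = (168 + z)*(1/(2*z)) = (168 + z)/(2*z))
√(P(103 - f(1/(o + 8))) + 36919) = √((168 + (103 - √(1/(-7 + 8))))/(2*(103 - √(1/(-7 + 8)))) + 36919) = √((168 + (103 - √(1/1)))/(2*(103 - √(1/1))) + 36919) = √((168 + (103 - √1))/(2*(103 - √1)) + 36919) = √((168 + (103 - 1*1))/(2*(103 - 1*1)) + 36919) = √((168 + (103 - 1))/(2*(103 - 1)) + 36919) = √((½)*(168 + 102)/102 + 36919) = √((½)*(1/102)*270 + 36919) = √(45/34 + 36919) = √(1255291/34) = √42679894/34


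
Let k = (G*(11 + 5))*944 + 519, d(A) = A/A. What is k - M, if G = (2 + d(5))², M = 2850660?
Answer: -2714205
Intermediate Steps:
d(A) = 1
G = 9 (G = (2 + 1)² = 3² = 9)
k = 136455 (k = (9*(11 + 5))*944 + 519 = (9*16)*944 + 519 = 144*944 + 519 = 135936 + 519 = 136455)
k - M = 136455 - 1*2850660 = 136455 - 2850660 = -2714205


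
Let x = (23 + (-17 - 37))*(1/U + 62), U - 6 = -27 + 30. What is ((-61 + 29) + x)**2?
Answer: 310358689/81 ≈ 3.8316e+6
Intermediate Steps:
U = 9 (U = 6 + (-27 + 30) = 6 + 3 = 9)
x = -17329/9 (x = (23 + (-17 - 37))*(1/9 + 62) = (23 - 54)*(1/9 + 62) = -31*559/9 = -17329/9 ≈ -1925.4)
((-61 + 29) + x)**2 = ((-61 + 29) - 17329/9)**2 = (-32 - 17329/9)**2 = (-17617/9)**2 = 310358689/81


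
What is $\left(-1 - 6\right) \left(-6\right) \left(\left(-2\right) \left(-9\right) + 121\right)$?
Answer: $5838$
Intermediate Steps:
$\left(-1 - 6\right) \left(-6\right) \left(\left(-2\right) \left(-9\right) + 121\right) = \left(-7\right) \left(-6\right) \left(18 + 121\right) = 42 \cdot 139 = 5838$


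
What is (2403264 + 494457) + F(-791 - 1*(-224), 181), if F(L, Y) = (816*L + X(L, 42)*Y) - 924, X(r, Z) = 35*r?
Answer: -1157820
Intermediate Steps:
F(L, Y) = -924 + 816*L + 35*L*Y (F(L, Y) = (816*L + (35*L)*Y) - 924 = (816*L + 35*L*Y) - 924 = -924 + 816*L + 35*L*Y)
(2403264 + 494457) + F(-791 - 1*(-224), 181) = (2403264 + 494457) + (-924 + 816*(-791 - 1*(-224)) + 35*(-791 - 1*(-224))*181) = 2897721 + (-924 + 816*(-791 + 224) + 35*(-791 + 224)*181) = 2897721 + (-924 + 816*(-567) + 35*(-567)*181) = 2897721 + (-924 - 462672 - 3591945) = 2897721 - 4055541 = -1157820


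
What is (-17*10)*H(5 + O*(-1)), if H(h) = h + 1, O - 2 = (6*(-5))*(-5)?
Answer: 24820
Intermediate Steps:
O = 152 (O = 2 + (6*(-5))*(-5) = 2 - 30*(-5) = 2 + 150 = 152)
H(h) = 1 + h
(-17*10)*H(5 + O*(-1)) = (-17*10)*(1 + (5 + 152*(-1))) = -170*(1 + (5 - 152)) = -170*(1 - 147) = -170*(-146) = 24820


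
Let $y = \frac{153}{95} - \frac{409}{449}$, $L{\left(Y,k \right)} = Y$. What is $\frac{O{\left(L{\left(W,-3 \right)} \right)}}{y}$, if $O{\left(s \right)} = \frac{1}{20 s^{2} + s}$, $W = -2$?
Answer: $\frac{42655}{2327676} \approx 0.018325$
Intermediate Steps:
$y = \frac{29842}{42655}$ ($y = 153 \cdot \frac{1}{95} - \frac{409}{449} = \frac{153}{95} - \frac{409}{449} = \frac{29842}{42655} \approx 0.69961$)
$O{\left(s \right)} = \frac{1}{s + 20 s^{2}}$
$\frac{O{\left(L{\left(W,-3 \right)} \right)}}{y} = \frac{\frac{1}{-2} \frac{1}{1 + 20 \left(-2\right)}}{\frac{29842}{42655}} = - \frac{1}{2 \left(1 - 40\right)} \frac{42655}{29842} = - \frac{1}{2 \left(-39\right)} \frac{42655}{29842} = \left(- \frac{1}{2}\right) \left(- \frac{1}{39}\right) \frac{42655}{29842} = \frac{1}{78} \cdot \frac{42655}{29842} = \frac{42655}{2327676}$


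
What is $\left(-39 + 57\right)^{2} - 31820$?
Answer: $-31496$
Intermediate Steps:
$\left(-39 + 57\right)^{2} - 31820 = 18^{2} - 31820 = 324 - 31820 = -31496$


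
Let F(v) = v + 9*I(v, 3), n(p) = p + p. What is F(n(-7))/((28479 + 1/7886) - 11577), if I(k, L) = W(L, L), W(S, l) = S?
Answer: 102518/133289173 ≈ 0.00076914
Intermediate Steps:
I(k, L) = L
n(p) = 2*p
F(v) = 27 + v (F(v) = v + 9*3 = v + 27 = 27 + v)
F(n(-7))/((28479 + 1/7886) - 11577) = (27 + 2*(-7))/((28479 + 1/7886) - 11577) = (27 - 14)/((28479 + 1/7886) - 11577) = 13/(224585395/7886 - 11577) = 13/(133289173/7886) = 13*(7886/133289173) = 102518/133289173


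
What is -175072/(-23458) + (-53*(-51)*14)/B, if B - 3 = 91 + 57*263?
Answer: 252047054/25275995 ≈ 9.9718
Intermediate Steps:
B = 15085 (B = 3 + (91 + 57*263) = 3 + (91 + 14991) = 3 + 15082 = 15085)
-175072/(-23458) + (-53*(-51)*14)/B = -175072/(-23458) + (-53*(-51)*14)/15085 = -175072*(-1/23458) + (2703*14)*(1/15085) = 87536/11729 + 37842*(1/15085) = 87536/11729 + 5406/2155 = 252047054/25275995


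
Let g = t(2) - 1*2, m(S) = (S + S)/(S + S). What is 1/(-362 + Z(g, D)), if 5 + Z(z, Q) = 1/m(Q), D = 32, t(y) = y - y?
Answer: -1/366 ≈ -0.0027322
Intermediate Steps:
t(y) = 0
m(S) = 1 (m(S) = (2*S)/((2*S)) = (2*S)*(1/(2*S)) = 1)
g = -2 (g = 0 - 1*2 = 0 - 2 = -2)
Z(z, Q) = -4 (Z(z, Q) = -5 + 1/1 = -5 + 1 = -4)
1/(-362 + Z(g, D)) = 1/(-362 - 4) = 1/(-366) = -1/366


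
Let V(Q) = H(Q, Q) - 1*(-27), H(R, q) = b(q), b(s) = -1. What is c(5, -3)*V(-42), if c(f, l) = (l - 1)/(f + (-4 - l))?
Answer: -26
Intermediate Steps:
H(R, q) = -1
V(Q) = 26 (V(Q) = -1 - 1*(-27) = -1 + 27 = 26)
c(f, l) = (-1 + l)/(-4 + f - l)
c(5, -3)*V(-42) = ((1 - 1*(-3))/(4 - 3 - 1*5))*26 = ((1 + 3)/(4 - 3 - 5))*26 = (4/(-4))*26 = -1/4*4*26 = -1*26 = -26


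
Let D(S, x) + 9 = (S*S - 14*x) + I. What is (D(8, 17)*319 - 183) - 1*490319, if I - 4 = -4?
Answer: -548879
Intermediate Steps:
I = 0 (I = 4 - 4 = 0)
D(S, x) = -9 + S² - 14*x (D(S, x) = -9 + ((S*S - 14*x) + 0) = -9 + ((S² - 14*x) + 0) = -9 + (S² - 14*x) = -9 + S² - 14*x)
(D(8, 17)*319 - 183) - 1*490319 = ((-9 + 8² - 14*17)*319 - 183) - 1*490319 = ((-9 + 64 - 238)*319 - 183) - 490319 = (-183*319 - 183) - 490319 = (-58377 - 183) - 490319 = -58560 - 490319 = -548879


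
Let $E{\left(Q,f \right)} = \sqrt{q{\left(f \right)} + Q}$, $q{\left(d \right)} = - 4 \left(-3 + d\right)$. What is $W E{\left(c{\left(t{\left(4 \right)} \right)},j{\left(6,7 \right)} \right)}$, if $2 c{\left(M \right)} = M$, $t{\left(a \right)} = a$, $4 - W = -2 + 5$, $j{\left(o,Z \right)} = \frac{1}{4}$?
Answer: $\sqrt{13} \approx 3.6056$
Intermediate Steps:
$j{\left(o,Z \right)} = \frac{1}{4}$
$W = 1$ ($W = 4 - \left(-2 + 5\right) = 4 - 3 = 1$)
$c{\left(M \right)} = \frac{M}{2}$
$q{\left(d \right)} = 12 - 4 d$
$E{\left(Q,f \right)} = \sqrt{12 + Q - 4 f}$ ($E{\left(Q,f \right)} = \sqrt{\left(12 - 4 f\right) + Q} = \sqrt{12 + Q - 4 f}$)
$W E{\left(c{\left(t{\left(4 \right)} \right)},j{\left(6,7 \right)} \right)} = 1 \sqrt{12 + \frac{1}{2} \cdot 4 - 1} = 1 \sqrt{12 + 2 - 1} = 1 \sqrt{13} = \sqrt{13}$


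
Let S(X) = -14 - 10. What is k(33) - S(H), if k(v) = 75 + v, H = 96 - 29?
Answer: 132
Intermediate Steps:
H = 67
S(X) = -24
k(33) - S(H) = (75 + 33) - 1*(-24) = 108 + 24 = 132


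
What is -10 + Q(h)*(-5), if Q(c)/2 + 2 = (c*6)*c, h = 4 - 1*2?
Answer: -230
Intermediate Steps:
h = 2 (h = 4 - 2 = 2)
Q(c) = -4 + 12*c² (Q(c) = -4 + 2*((c*6)*c) = -4 + 2*((6*c)*c) = -4 + 2*(6*c²) = -4 + 12*c²)
-10 + Q(h)*(-5) = -10 + (-4 + 12*2²)*(-5) = -10 + (-4 + 12*4)*(-5) = -10 + (-4 + 48)*(-5) = -10 + 44*(-5) = -10 - 220 = -230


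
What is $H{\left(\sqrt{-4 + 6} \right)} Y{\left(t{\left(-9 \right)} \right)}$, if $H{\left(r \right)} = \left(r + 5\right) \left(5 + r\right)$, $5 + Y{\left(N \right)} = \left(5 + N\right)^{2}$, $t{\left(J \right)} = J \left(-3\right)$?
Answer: $27513 + 10190 \sqrt{2} \approx 41924.0$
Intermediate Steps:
$t{\left(J \right)} = - 3 J$
$Y{\left(N \right)} = -5 + \left(5 + N\right)^{2}$
$H{\left(r \right)} = \left(5 + r\right)^{2}$ ($H{\left(r \right)} = \left(5 + r\right) \left(5 + r\right) = \left(5 + r\right)^{2}$)
$H{\left(\sqrt{-4 + 6} \right)} Y{\left(t{\left(-9 \right)} \right)} = \left(5 + \sqrt{-4 + 6}\right)^{2} \left(-5 + \left(5 - -27\right)^{2}\right) = \left(5 + \sqrt{2}\right)^{2} \left(-5 + \left(5 + 27\right)^{2}\right) = \left(5 + \sqrt{2}\right)^{2} \left(-5 + 32^{2}\right) = \left(5 + \sqrt{2}\right)^{2} \left(-5 + 1024\right) = \left(5 + \sqrt{2}\right)^{2} \cdot 1019 = 1019 \left(5 + \sqrt{2}\right)^{2}$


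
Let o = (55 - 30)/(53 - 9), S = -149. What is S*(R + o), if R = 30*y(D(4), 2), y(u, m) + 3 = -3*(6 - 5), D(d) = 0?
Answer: 1176355/44 ≈ 26735.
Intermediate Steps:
y(u, m) = -6 (y(u, m) = -3 - 3*(6 - 5) = -3 - 3*1 = -3 - 3 = -6)
o = 25/44 ≈ 0.56818
R = -180 (R = 30*(-6) = -180)
S*(R + o) = -149*(-180 + 25/44) = -149*(-7895/44) = 1176355/44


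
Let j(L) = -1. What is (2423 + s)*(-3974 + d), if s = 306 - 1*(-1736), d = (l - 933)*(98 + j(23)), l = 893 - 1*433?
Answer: -222602575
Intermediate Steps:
l = 460 (l = 893 - 433 = 460)
d = -45881 (d = (460 - 933)*(98 - 1) = -473*97 = -45881)
s = 2042 (s = 306 + 1736 = 2042)
(2423 + s)*(-3974 + d) = (2423 + 2042)*(-3974 - 45881) = 4465*(-49855) = -222602575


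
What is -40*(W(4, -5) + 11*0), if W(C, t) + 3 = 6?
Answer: -120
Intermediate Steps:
W(C, t) = 3 (W(C, t) = -3 + 6 = 3)
-40*(W(4, -5) + 11*0) = -40*(3 + 11*0) = -40*(3 + 0) = -40*3 = -120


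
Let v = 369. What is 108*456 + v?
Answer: 49617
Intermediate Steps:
108*456 + v = 108*456 + 369 = 49248 + 369 = 49617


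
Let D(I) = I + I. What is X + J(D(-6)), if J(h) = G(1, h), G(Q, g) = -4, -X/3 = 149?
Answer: -451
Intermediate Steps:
X = -447 (X = -3*149 = -447)
D(I) = 2*I
J(h) = -4
X + J(D(-6)) = -447 - 4 = -451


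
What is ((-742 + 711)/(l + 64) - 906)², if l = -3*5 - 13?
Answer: 1065826609/1296 ≈ 8.2240e+5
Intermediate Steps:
l = -28 (l = -15 - 13 = -28)
((-742 + 711)/(l + 64) - 906)² = ((-742 + 711)/(-28 + 64) - 906)² = (-31/36 - 906)² = (-32647/36)² = 1065826609/1296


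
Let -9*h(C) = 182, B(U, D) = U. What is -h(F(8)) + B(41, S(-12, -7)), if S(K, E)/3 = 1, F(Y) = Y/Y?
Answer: 551/9 ≈ 61.222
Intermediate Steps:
F(Y) = 1
S(K, E) = 3 (S(K, E) = 3*1 = 3)
h(C) = -182/9 (h(C) = -1/9*182 = -182/9)
-h(F(8)) + B(41, S(-12, -7)) = -1*(-182/9) + 41 = 182/9 + 41 = 551/9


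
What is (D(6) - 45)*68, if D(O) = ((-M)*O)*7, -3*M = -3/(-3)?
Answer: -2108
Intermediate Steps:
M = -⅓ (M = -(-3)/(3*(-3)) = -(-1)*(-3)/9 = -⅓*1 = -⅓ ≈ -0.33333)
D(O) = 7*O/3 (D(O) = ((-1*(-⅓))*O)*7 = (O/3)*7 = 7*O/3)
(D(6) - 45)*68 = ((7/3)*6 - 45)*68 = (14 - 45)*68 = -31*68 = -2108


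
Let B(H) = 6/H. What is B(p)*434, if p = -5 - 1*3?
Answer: -651/2 ≈ -325.50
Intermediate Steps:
p = -8 (p = -5 - 3 = -8)
B(p)*434 = (6/(-8))*434 = (6*(-⅛))*434 = -¾*434 = -651/2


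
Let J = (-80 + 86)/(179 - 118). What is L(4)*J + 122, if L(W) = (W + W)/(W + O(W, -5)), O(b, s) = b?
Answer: 7448/61 ≈ 122.10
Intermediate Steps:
J = 6/61 ≈ 0.098361
L(W) = 1 (L(W) = (W + W)/(W + W) = (2*W)/((2*W)) = (2*W)*(1/(2*W)) = 1)
L(4)*J + 122 = 1*(6/61) + 122 = 6/61 + 122 = 7448/61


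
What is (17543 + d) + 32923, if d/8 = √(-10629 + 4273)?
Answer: 50466 + 16*I*√1589 ≈ 50466.0 + 637.8*I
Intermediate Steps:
d = 16*I*√1589 (d = 8*√(-10629 + 4273) = 8*√(-6356) = 8*(2*I*√1589) = 16*I*√1589 ≈ 637.8*I)
(17543 + d) + 32923 = (17543 + 16*I*√1589) + 32923 = 50466 + 16*I*√1589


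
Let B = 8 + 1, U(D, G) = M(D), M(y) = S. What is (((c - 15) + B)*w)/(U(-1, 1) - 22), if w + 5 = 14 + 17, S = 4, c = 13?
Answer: -91/9 ≈ -10.111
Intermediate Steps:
M(y) = 4
U(D, G) = 4
B = 9
w = 26 (w = -5 + (14 + 17) = -5 + 31 = 26)
(((c - 15) + B)*w)/(U(-1, 1) - 22) = (((13 - 15) + 9)*26)/(4 - 22) = ((-2 + 9)*26)/(-18) = (7*26)*(-1/18) = 182*(-1/18) = -91/9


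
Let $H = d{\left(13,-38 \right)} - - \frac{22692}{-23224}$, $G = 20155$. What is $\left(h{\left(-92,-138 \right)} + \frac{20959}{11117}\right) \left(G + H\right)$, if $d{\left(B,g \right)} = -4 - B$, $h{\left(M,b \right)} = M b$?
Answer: $\frac{16504079288892005}{64545302} \approx 2.557 \cdot 10^{8}$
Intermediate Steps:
$H = - \frac{104375}{5806}$ ($H = \left(-4 - 13\right) - - \frac{22692}{-23224} = \left(-4 - 13\right) - \left(-22692\right) \left(- \frac{1}{23224}\right) = -17 - \frac{5673}{5806} = - \frac{104375}{5806} \approx -17.977$)
$\left(h{\left(-92,-138 \right)} + \frac{20959}{11117}\right) \left(G + H\right) = \left(\left(-92\right) \left(-138\right) + \frac{20959}{11117}\right) \left(20155 - \frac{104375}{5806}\right) = \left(12696 + 20959 \cdot \frac{1}{11117}\right) \frac{116915555}{5806} = \left(12696 + \frac{20959}{11117}\right) \frac{116915555}{5806} = \frac{141162391}{11117} \cdot \frac{116915555}{5806} = \frac{16504079288892005}{64545302}$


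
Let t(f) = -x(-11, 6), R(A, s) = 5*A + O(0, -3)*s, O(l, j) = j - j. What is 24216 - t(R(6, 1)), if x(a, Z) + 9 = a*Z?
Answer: 24141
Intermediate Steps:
O(l, j) = 0
R(A, s) = 5*A (R(A, s) = 5*A + 0*s = 5*A + 0 = 5*A)
x(a, Z) = -9 + Z*a (x(a, Z) = -9 + a*Z = -9 + Z*a)
t(f) = 75 (t(f) = -(-9 + 6*(-11)) = -(-9 - 66) = -1*(-75) = 75)
24216 - t(R(6, 1)) = 24216 - 1*75 = 24216 - 75 = 24141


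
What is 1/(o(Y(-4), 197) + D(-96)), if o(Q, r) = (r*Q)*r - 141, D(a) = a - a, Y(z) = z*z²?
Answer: -1/2483917 ≈ -4.0259e-7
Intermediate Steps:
Y(z) = z³
D(a) = 0
o(Q, r) = -141 + Q*r² (o(Q, r) = (Q*r)*r - 141 = Q*r² - 141 = -141 + Q*r²)
1/(o(Y(-4), 197) + D(-96)) = 1/((-141 + (-4)³*197²) + 0) = 1/((-141 - 64*38809) + 0) = 1/((-141 - 2483776) + 0) = 1/(-2483917 + 0) = 1/(-2483917) = -1/2483917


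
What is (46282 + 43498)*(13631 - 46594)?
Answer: -2959418140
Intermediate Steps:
(46282 + 43498)*(13631 - 46594) = 89780*(-32963) = -2959418140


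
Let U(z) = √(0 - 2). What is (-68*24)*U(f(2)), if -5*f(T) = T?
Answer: -1632*I*√2 ≈ -2308.0*I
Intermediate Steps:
f(T) = -T/5
U(z) = I*√2 (U(z) = √(-2) = I*√2)
(-68*24)*U(f(2)) = (-68*24)*(I*√2) = -1632*I*√2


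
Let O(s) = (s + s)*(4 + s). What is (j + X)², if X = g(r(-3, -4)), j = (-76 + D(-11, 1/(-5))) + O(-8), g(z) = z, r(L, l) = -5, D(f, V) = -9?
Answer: 676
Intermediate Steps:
O(s) = 2*s*(4 + s) (O(s) = (2*s)*(4 + s) = 2*s*(4 + s))
j = -21 (j = (-76 - 9) + 2*(-8)*(4 - 8) = -85 + 2*(-8)*(-4) = -85 + 64 = -21)
X = -5
(j + X)² = (-21 - 5)² = (-26)² = 676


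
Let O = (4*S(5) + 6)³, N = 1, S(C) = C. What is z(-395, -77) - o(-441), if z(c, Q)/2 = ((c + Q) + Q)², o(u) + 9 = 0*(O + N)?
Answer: 602811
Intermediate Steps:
O = 17576 (O = (4*5 + 6)³ = (20 + 6)³ = 26³ = 17576)
o(u) = -9 (o(u) = -9 + 0*(17576 + 1) = -9 + 0*17577 = -9 + 0 = -9)
z(c, Q) = 2*(c + 2*Q)² (z(c, Q) = 2*((c + Q) + Q)² = 2*((Q + c) + Q)² = 2*(c + 2*Q)²)
z(-395, -77) - o(-441) = 2*(-395 + 2*(-77))² - 1*(-9) = 2*(-395 - 154)² + 9 = 2*(-549)² + 9 = 2*301401 + 9 = 602802 + 9 = 602811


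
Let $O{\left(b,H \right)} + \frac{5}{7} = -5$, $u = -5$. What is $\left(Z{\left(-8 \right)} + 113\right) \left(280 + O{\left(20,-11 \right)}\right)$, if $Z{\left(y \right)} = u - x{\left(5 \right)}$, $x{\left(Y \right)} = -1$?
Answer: $\frac{209280}{7} \approx 29897.0$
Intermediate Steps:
$O{\left(b,H \right)} = - \frac{40}{7}$ ($O{\left(b,H \right)} = - \frac{5}{7} - 5 = - \frac{40}{7}$)
$Z{\left(y \right)} = -4$ ($Z{\left(y \right)} = -5 - -1 = -5 + 1 = -4$)
$\left(Z{\left(-8 \right)} + 113\right) \left(280 + O{\left(20,-11 \right)}\right) = \left(-4 + 113\right) \left(280 - \frac{40}{7}\right) = 109 \cdot \frac{1920}{7} = \frac{209280}{7}$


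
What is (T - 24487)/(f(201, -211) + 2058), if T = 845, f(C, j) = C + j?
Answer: -11821/1024 ≈ -11.544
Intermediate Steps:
(T - 24487)/(f(201, -211) + 2058) = (845 - 24487)/((201 - 211) + 2058) = -23642/(-10 + 2058) = -23642/2048 = -23642*1/2048 = -11821/1024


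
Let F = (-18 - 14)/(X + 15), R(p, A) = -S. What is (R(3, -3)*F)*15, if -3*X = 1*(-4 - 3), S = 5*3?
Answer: 5400/13 ≈ 415.38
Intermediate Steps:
S = 15
X = 7/3 (X = -(-4 - 3)/3 = -(-7)/3 = -⅓*(-7) = 7/3 ≈ 2.3333)
R(p, A) = -15 (R(p, A) = -1*15 = -15)
F = -24/13 (F = (-18 - 14)/(7/3 + 15) = -32/52/3 = -32*3/52 = -24/13 ≈ -1.8462)
(R(3, -3)*F)*15 = -15*(-24/13)*15 = (360/13)*15 = 5400/13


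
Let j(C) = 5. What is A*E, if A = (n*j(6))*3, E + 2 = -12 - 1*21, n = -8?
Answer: 4200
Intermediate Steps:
E = -35 (E = -2 + (-12 - 1*21) = -2 + (-12 - 21) = -2 - 33 = -35)
A = -120 (A = -8*5*3 = -40*3 = -120)
A*E = -120*(-35) = 4200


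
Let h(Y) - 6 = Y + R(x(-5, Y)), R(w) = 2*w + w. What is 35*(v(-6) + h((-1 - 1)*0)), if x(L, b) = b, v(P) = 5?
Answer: 385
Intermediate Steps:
R(w) = 3*w
h(Y) = 6 + 4*Y (h(Y) = 6 + (Y + 3*Y) = 6 + 4*Y)
35*(v(-6) + h((-1 - 1)*0)) = 35*(5 + (6 + 4*((-1 - 1)*0))) = 35*(5 + (6 + 4*(-2*0))) = 35*(5 + (6 + 4*0)) = 35*(5 + (6 + 0)) = 35*(5 + 6) = 35*11 = 385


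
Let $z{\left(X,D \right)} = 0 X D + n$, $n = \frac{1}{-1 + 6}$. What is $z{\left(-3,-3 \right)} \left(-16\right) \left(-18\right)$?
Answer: $\frac{288}{5} \approx 57.6$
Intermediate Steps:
$n = \frac{1}{5} \approx 0.2$
$z{\left(X,D \right)} = \frac{1}{5}$ ($z{\left(X,D \right)} = 0 X D + \frac{1}{5} = 0 D + \frac{1}{5} = 0 + \frac{1}{5} = \frac{1}{5}$)
$z{\left(-3,-3 \right)} \left(-16\right) \left(-18\right) = \frac{1}{5} \left(-16\right) \left(-18\right) = \left(- \frac{16}{5}\right) \left(-18\right) = \frac{288}{5}$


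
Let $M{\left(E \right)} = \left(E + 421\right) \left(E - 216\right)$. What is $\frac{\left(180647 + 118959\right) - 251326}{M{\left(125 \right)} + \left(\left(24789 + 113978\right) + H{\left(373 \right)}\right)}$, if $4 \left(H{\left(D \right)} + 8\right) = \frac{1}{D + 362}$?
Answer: $\frac{141943200}{261874621} \approx 0.54203$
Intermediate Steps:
$H{\left(D \right)} = -8 + \frac{1}{4 \left(362 + D\right)}$ ($H{\left(D \right)} = -8 + \frac{1}{4 \left(D + 362\right)} = -8 + \frac{1}{4 \left(362 + D\right)}$)
$M{\left(E \right)} = \left(-216 + E\right) \left(421 + E\right)$ ($M{\left(E \right)} = \left(421 + E\right) \left(-216 + E\right) = \left(-216 + E\right) \left(421 + E\right)$)
$\frac{\left(180647 + 118959\right) - 251326}{M{\left(125 \right)} + \left(\left(24789 + 113978\right) + H{\left(373 \right)}\right)} = \frac{\left(180647 + 118959\right) - 251326}{\left(-90936 + 125^{2} + 205 \cdot 125\right) + \left(\left(24789 + 113978\right) + \frac{-11583 - 11936}{4 \left(362 + 373\right)}\right)} = \frac{299606 - 251326}{\left(-90936 + 15625 + 25625\right) + \left(138767 + \frac{-11583 - 11936}{4 \cdot 735}\right)} = \frac{48280}{-49686 + \left(138767 + \frac{1}{4} \cdot \frac{1}{735} \left(-23519\right)\right)} = \frac{48280}{-49686 + \left(138767 - \frac{23519}{2940}\right)} = \frac{48280}{-49686 + \frac{407951461}{2940}} = \frac{48280}{\frac{261874621}{2940}} = 48280 \cdot \frac{2940}{261874621} = \frac{141943200}{261874621}$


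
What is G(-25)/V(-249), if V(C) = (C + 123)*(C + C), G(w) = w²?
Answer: 625/62748 ≈ 0.0099605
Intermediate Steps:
V(C) = 2*C*(123 + C) (V(C) = (123 + C)*(2*C) = 2*C*(123 + C))
G(-25)/V(-249) = (-25)²/((2*(-249)*(123 - 249))) = 625/((2*(-249)*(-126))) = 625/62748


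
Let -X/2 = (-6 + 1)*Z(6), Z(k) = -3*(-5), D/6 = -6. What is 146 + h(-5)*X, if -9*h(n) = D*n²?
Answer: 15146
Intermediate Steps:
D = -36 (D = 6*(-6) = -36)
h(n) = 4*n² (h(n) = -(-4)*n² = 4*n²)
Z(k) = 15
X = 150 (X = -2*(-6 + 1)*15 = -(-10)*15 = -2*(-75) = 150)
146 + h(-5)*X = 146 + (4*(-5)²)*150 = 146 + (4*25)*150 = 146 + 100*150 = 146 + 15000 = 15146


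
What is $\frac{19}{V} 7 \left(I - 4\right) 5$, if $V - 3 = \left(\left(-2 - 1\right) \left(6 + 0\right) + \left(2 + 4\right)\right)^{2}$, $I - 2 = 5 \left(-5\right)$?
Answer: $- \frac{855}{7} \approx -122.14$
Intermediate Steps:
$I = -23$ ($I = 2 + 5 \left(-5\right) = 2 - 25 = -23$)
$V = 147$ ($V = 3 + \left(\left(-2 - 1\right) \left(6 + 0\right) + \left(2 + 4\right)\right)^{2} = 3 + \left(\left(-3\right) 6 + 6\right)^{2} = 3 + \left(-18 + 6\right)^{2} = 3 + \left(-12\right)^{2} = 3 + 144 = 147$)
$\frac{19}{V} 7 \left(I - 4\right) 5 = \frac{19}{147} \cdot 7 \left(-23 - 4\right) 5 = 19 \cdot \frac{1}{147} \cdot 7 \left(\left(-27\right) 5\right) = \frac{19}{147} \cdot 7 \left(-135\right) = \frac{19}{21} \left(-135\right) = - \frac{855}{7}$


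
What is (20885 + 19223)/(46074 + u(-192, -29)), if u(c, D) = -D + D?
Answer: 20054/23037 ≈ 0.87051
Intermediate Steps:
u(c, D) = 0
(20885 + 19223)/(46074 + u(-192, -29)) = (20885 + 19223)/(46074 + 0) = 40108/46074 = 40108*(1/46074) = 20054/23037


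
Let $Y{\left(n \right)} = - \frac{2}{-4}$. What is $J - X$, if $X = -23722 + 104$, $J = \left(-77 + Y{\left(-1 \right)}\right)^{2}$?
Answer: $\frac{117881}{4} \approx 29470.0$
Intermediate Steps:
$Y{\left(n \right)} = \frac{1}{2}$ ($Y{\left(n \right)} = \left(-2\right) \left(- \frac{1}{4}\right) = \frac{1}{2}$)
$J = \frac{23409}{4}$ ($J = \left(-77 + \frac{1}{2}\right)^{2} = \left(- \frac{153}{2}\right)^{2} = \frac{23409}{4} \approx 5852.3$)
$X = -23618$
$J - X = \frac{23409}{4} - -23618 = \frac{23409}{4} + 23618 = \frac{117881}{4}$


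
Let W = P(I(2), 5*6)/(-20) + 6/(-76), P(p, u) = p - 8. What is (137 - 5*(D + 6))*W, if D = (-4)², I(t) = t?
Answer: 567/95 ≈ 5.9684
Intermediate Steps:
P(p, u) = -8 + p
D = 16
W = 21/95 (W = (-8 + 2)/(-20) + 6/(-76) = -6*(-1/20) + 6*(-1/76) = 3/10 - 3/38 = 21/95 ≈ 0.22105)
(137 - 5*(D + 6))*W = (137 - 5*(16 + 6))*(21/95) = (137 - 5*22)*(21/95) = (137 - 110)*(21/95) = 27*(21/95) = 567/95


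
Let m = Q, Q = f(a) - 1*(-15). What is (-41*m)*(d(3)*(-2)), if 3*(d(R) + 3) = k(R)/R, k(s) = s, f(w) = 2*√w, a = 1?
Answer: -11152/3 ≈ -3717.3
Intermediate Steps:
d(R) = -8/3 (d(R) = -3 + (R/R)/3 = -3 + (⅓)*1 = -3 + ⅓ = -8/3)
Q = 17 (Q = 2*√1 - 1*(-15) = 2*1 + 15 = 2 + 15 = 17)
m = 17
(-41*m)*(d(3)*(-2)) = (-41*17)*(-8/3*(-2)) = -697*16/3 = -11152/3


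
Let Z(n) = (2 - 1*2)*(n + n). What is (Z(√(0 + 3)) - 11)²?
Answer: 121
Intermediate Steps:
Z(n) = 0 (Z(n) = (2 - 2)*(2*n) = 0*(2*n) = 0)
(Z(√(0 + 3)) - 11)² = (0 - 11)² = (-11)² = 121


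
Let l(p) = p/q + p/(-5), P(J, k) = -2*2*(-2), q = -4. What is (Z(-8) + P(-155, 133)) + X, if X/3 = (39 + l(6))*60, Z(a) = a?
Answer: 6534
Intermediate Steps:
P(J, k) = 8 (P(J, k) = -4*(-2) = 8)
l(p) = -9*p/20 (l(p) = p/(-4) + p/(-5) = p*(-¼) + p*(-⅕) = -p/4 - p/5 = -9*p/20)
X = 6534 (X = 3*((39 - 9/20*6)*60) = 3*((39 - 27/10)*60) = 3*((363/10)*60) = 3*2178 = 6534)
(Z(-8) + P(-155, 133)) + X = (-8 + 8) + 6534 = 0 + 6534 = 6534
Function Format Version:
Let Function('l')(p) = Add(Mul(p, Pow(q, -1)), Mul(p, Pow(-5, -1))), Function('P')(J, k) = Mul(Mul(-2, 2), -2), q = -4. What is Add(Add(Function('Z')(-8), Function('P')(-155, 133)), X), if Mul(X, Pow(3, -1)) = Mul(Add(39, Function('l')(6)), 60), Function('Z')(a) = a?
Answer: 6534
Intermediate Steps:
Function('P')(J, k) = 8 (Function('P')(J, k) = Mul(-4, -2) = 8)
Function('l')(p) = Mul(Rational(-9, 20), p) (Function('l')(p) = Add(Mul(p, Pow(-4, -1)), Mul(p, Pow(-5, -1))) = Add(Mul(p, Rational(-1, 4)), Mul(p, Rational(-1, 5))) = Add(Mul(Rational(-1, 4), p), Mul(Rational(-1, 5), p)) = Mul(Rational(-9, 20), p))
X = 6534 (X = Mul(3, Mul(Add(39, Mul(Rational(-9, 20), 6)), 60)) = Mul(3, Mul(Add(39, Rational(-27, 10)), 60)) = Mul(3, Mul(Rational(363, 10), 60)) = Mul(3, 2178) = 6534)
Add(Add(Function('Z')(-8), Function('P')(-155, 133)), X) = Add(Add(-8, 8), 6534) = Add(0, 6534) = 6534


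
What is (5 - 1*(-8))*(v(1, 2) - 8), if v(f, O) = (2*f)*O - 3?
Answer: -91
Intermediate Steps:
v(f, O) = -3 + 2*O*f (v(f, O) = 2*O*f - 3 = -3 + 2*O*f)
(5 - 1*(-8))*(v(1, 2) - 8) = (5 - 1*(-8))*((-3 + 2*2*1) - 8) = (5 + 8)*((-3 + 4) - 8) = 13*(1 - 8) = 13*(-7) = -91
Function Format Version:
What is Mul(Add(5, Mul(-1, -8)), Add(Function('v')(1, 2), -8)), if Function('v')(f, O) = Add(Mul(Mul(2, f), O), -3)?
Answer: -91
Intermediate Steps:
Function('v')(f, O) = Add(-3, Mul(2, O, f)) (Function('v')(f, O) = Add(Mul(2, O, f), -3) = Add(-3, Mul(2, O, f)))
Mul(Add(5, Mul(-1, -8)), Add(Function('v')(1, 2), -8)) = Mul(Add(5, Mul(-1, -8)), Add(Add(-3, Mul(2, 2, 1)), -8)) = Mul(Add(5, 8), Add(Add(-3, 4), -8)) = Mul(13, Add(1, -8)) = Mul(13, -7) = -91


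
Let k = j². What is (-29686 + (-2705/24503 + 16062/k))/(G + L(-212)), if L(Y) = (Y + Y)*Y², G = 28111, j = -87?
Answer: 1835095889987/1176340264987005 ≈ 0.0015600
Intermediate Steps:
k = 7569 (k = (-87)² = 7569)
L(Y) = 2*Y³ (L(Y) = (2*Y)*Y² = 2*Y³)
(-29686 + (-2705/24503 + 16062/k))/(G + L(-212)) = (-29686 + (-2705/24503 + 16062/7569))/(28111 + 2*(-212)³) = (-29686 + (-2705*1/24503 + 16062*(1/7569)))/(28111 + 2*(-9528128)) = (-29686 + (-2705/24503 + 5354/2523))/(28111 - 19056256) = (-29686 + 124364347/61821069)/(-19028145) = -1835095889987/61821069*(-1/19028145) = 1835095889987/1176340264987005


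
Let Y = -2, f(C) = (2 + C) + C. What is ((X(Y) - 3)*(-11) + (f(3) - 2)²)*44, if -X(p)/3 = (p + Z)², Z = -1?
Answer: 16104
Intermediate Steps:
f(C) = 2 + 2*C
X(p) = -3*(-1 + p)² (X(p) = -3*(p - 1)² = -3*(-1 + p)²)
((X(Y) - 3)*(-11) + (f(3) - 2)²)*44 = ((-3*(-1 - 2)² - 3)*(-11) + ((2 + 2*3) - 2)²)*44 = ((-3*(-3)² - 3)*(-11) + ((2 + 6) - 2)²)*44 = ((-3*9 - 3)*(-11) + (8 - 2)²)*44 = ((-27 - 3)*(-11) + 6²)*44 = (-30*(-11) + 36)*44 = (330 + 36)*44 = 366*44 = 16104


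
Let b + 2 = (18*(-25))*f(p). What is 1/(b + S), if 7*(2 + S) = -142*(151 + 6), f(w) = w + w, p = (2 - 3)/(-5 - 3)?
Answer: -14/46219 ≈ -0.00030291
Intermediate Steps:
p = ⅛ (p = -1/(-8) = -1*(-⅛) = ⅛ ≈ 0.12500)
f(w) = 2*w
b = -229/2 (b = -2 + (18*(-25))*(2*(⅛)) = -2 - 450*¼ = -2 - 225/2 = -229/2 ≈ -114.50)
S = -22308/7 (S = -2 + (-142*(151 + 6))/7 = -2 + (-142*157)/7 = -2 + (⅐)*(-22294) = -2 - 22294/7 = -22308/7 ≈ -3186.9)
1/(b + S) = 1/(-229/2 - 22308/7) = 1/(-46219/14) = -14/46219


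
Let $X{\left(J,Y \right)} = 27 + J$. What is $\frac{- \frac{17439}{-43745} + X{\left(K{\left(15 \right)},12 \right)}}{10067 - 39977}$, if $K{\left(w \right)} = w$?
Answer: $- \frac{618243}{436137650} \approx -0.0014175$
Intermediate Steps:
$\frac{- \frac{17439}{-43745} + X{\left(K{\left(15 \right)},12 \right)}}{10067 - 39977} = \frac{- \frac{17439}{-43745} + \left(27 + 15\right)}{10067 - 39977} = \frac{\left(-17439\right) \left(- \frac{1}{43745}\right) + 42}{-29910} = \left(\frac{17439}{43745} + 42\right) \left(- \frac{1}{29910}\right) = \frac{1854729}{43745} \left(- \frac{1}{29910}\right) = - \frac{618243}{436137650}$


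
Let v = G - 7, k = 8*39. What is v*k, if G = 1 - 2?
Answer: -2496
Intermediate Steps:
G = -1
k = 312
v = -8 (v = -1 - 7 = -8)
v*k = -8*312 = -2496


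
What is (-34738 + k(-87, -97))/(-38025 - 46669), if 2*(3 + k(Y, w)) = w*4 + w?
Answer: 69967/169388 ≈ 0.41306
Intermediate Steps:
k(Y, w) = -3 + 5*w/2 (k(Y, w) = -3 + (w*4 + w)/2 = -3 + (4*w + w)/2 = -3 + (5*w)/2 = -3 + 5*w/2)
(-34738 + k(-87, -97))/(-38025 - 46669) = (-34738 + (-3 + (5/2)*(-97)))/(-38025 - 46669) = (-34738 + (-3 - 485/2))/(-84694) = (-34738 - 491/2)*(-1/84694) = -69967/2*(-1/84694) = 69967/169388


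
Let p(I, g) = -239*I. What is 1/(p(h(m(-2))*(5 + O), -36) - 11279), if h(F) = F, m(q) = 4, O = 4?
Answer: -1/19883 ≈ -5.0294e-5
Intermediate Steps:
1/(p(h(m(-2))*(5 + O), -36) - 11279) = 1/(-956*(5 + 4) - 11279) = 1/(-956*9 - 11279) = 1/(-239*36 - 11279) = 1/(-8604 - 11279) = 1/(-19883) = -1/19883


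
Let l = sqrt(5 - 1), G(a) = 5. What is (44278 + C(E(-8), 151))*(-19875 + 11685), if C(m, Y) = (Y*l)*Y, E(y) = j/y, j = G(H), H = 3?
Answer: -736117200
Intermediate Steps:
l = 2 (l = sqrt(4) = 2)
j = 5
E(y) = 5/y
C(m, Y) = 2*Y**2 (C(m, Y) = (Y*2)*Y = (2*Y)*Y = 2*Y**2)
(44278 + C(E(-8), 151))*(-19875 + 11685) = (44278 + 2*151**2)*(-19875 + 11685) = (44278 + 2*22801)*(-8190) = (44278 + 45602)*(-8190) = 89880*(-8190) = -736117200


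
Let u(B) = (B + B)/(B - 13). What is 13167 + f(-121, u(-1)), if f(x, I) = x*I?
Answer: 92048/7 ≈ 13150.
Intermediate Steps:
u(B) = 2*B/(-13 + B) (u(B) = (2*B)/(-13 + B) = 2*B/(-13 + B))
f(x, I) = I*x
13167 + f(-121, u(-1)) = 13167 + (2*(-1)/(-13 - 1))*(-121) = 13167 + (2*(-1)/(-14))*(-121) = 13167 + (2*(-1)*(-1/14))*(-121) = 13167 + (⅐)*(-121) = 13167 - 121/7 = 92048/7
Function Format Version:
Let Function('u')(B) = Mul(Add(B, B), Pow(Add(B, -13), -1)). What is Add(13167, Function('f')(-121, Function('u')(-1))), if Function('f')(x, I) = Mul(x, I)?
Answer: Rational(92048, 7) ≈ 13150.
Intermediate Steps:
Function('u')(B) = Mul(2, B, Pow(Add(-13, B), -1)) (Function('u')(B) = Mul(Mul(2, B), Pow(Add(-13, B), -1)) = Mul(2, B, Pow(Add(-13, B), -1)))
Function('f')(x, I) = Mul(I, x)
Add(13167, Function('f')(-121, Function('u')(-1))) = Add(13167, Mul(Mul(2, -1, Pow(Add(-13, -1), -1)), -121)) = Add(13167, Mul(Mul(2, -1, Pow(-14, -1)), -121)) = Add(13167, Mul(Mul(2, -1, Rational(-1, 14)), -121)) = Add(13167, Mul(Rational(1, 7), -121)) = Add(13167, Rational(-121, 7)) = Rational(92048, 7)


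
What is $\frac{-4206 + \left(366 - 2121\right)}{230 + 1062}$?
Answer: $- \frac{5961}{1292} \approx -4.6138$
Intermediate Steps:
$\frac{-4206 + \left(366 - 2121\right)}{230 + 1062} = \frac{-4206 - 1755}{1292} = \left(-5961\right) \frac{1}{1292} = - \frac{5961}{1292}$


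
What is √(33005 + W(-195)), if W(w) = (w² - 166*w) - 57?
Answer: √103343 ≈ 321.47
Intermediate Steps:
W(w) = -57 + w² - 166*w
√(33005 + W(-195)) = √(33005 + (-57 + (-195)² - 166*(-195))) = √(33005 + (-57 + 38025 + 32370)) = √(33005 + 70338) = √103343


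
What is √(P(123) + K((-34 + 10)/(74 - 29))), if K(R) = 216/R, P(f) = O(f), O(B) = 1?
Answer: 2*I*√101 ≈ 20.1*I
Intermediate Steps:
P(f) = 1
√(P(123) + K((-34 + 10)/(74 - 29))) = √(1 + 216/(((-34 + 10)/(74 - 29)))) = √(1 + 216/((-24/45))) = √(1 + 216/((-24*1/45))) = √(1 + 216/(-8/15)) = √(1 + 216*(-15/8)) = √(1 - 405) = √(-404) = 2*I*√101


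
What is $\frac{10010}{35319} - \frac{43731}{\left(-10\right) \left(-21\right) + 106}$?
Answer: $- \frac{1541372029}{11160804} \approx -138.11$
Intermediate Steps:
$\frac{10010}{35319} - \frac{43731}{\left(-10\right) \left(-21\right) + 106} = 10010 \cdot \frac{1}{35319} - \frac{43731}{210 + 106} = \frac{10010}{35319} - \frac{43731}{316} = - \frac{1541372029}{11160804}$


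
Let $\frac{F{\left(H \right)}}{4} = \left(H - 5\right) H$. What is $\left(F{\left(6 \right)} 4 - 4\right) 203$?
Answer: $18676$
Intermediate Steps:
$F{\left(H \right)} = 4 H \left(-5 + H\right)$ ($F{\left(H \right)} = 4 \left(H - 5\right) H = 4 \left(-5 + H\right) H = 4 H \left(-5 + H\right)$)
$\left(F{\left(6 \right)} 4 - 4\right) 203 = \left(4 \cdot 6 \left(-5 + 6\right) 4 - 4\right) 203 = \left(4 \cdot 6 \cdot 1 \cdot 4 - 4\right) 203 = \left(24 \cdot 4 - 4\right) 203 = \left(96 - 4\right) 203 = 92 \cdot 203 = 18676$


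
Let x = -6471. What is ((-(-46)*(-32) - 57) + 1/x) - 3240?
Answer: -30860200/6471 ≈ -4769.0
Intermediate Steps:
((-(-46)*(-32) - 57) + 1/x) - 3240 = ((-(-46)*(-32) - 57) + 1/(-6471)) - 3240 = ((-46*32 - 57) - 1/6471) - 3240 = ((-1472 - 57) - 1/6471) - 3240 = (-1529 - 1/6471) - 3240 = -9894160/6471 - 3240 = -30860200/6471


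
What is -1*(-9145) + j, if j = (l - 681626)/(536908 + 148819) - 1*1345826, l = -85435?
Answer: -916599019148/685727 ≈ -1.3367e+6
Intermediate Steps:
j = -922869992563/685727 (j = (-85435 - 681626)/(536908 + 148819) - 1*1345826 = -767061/685727 - 1345826 = -922869992563/685727 ≈ -1.3458e+6)
-1*(-9145) + j = -1*(-9145) - 922869992563/685727 = 9145 - 922869992563/685727 = -916599019148/685727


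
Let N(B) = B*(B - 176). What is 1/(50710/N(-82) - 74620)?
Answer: -10578/789305005 ≈ -1.3402e-5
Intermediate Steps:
N(B) = B*(-176 + B)
1/(50710/N(-82) - 74620) = 1/(50710/((-82*(-176 - 82))) - 74620) = 1/(50710/((-82*(-258))) - 74620) = 1/(50710/21156 - 74620) = 1/(50710*(1/21156) - 74620) = 1/(25355/10578 - 74620) = 1/(-789305005/10578) = -10578/789305005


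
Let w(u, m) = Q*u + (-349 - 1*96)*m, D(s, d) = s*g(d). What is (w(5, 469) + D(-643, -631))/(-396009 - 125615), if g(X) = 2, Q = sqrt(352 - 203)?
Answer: 209991/521624 - 5*sqrt(149)/521624 ≈ 0.40245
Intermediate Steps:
Q = sqrt(149) ≈ 12.207
D(s, d) = 2*s (D(s, d) = s*2 = 2*s)
w(u, m) = -445*m + u*sqrt(149) (w(u, m) = sqrt(149)*u + (-349 - 1*96)*m = u*sqrt(149) + (-349 - 96)*m = u*sqrt(149) - 445*m = -445*m + u*sqrt(149))
(w(5, 469) + D(-643, -631))/(-396009 - 125615) = ((-445*469 + 5*sqrt(149)) + 2*(-643))/(-396009 - 125615) = ((-208705 + 5*sqrt(149)) - 1286)/(-521624) = (-209991 + 5*sqrt(149))*(-1/521624) = 209991/521624 - 5*sqrt(149)/521624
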